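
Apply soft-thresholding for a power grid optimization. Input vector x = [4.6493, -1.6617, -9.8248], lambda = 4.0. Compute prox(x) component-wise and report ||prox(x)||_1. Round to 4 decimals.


Soft-thresholding with lambda = 4.0:
prox(4.6493) = sign(4.6493)*max(|4.6493| - 4.0, 0) = 0.6493
prox(-1.6617) = sign(-1.6617)*max(|-1.6617| - 4.0, 0) = 0.0
prox(-9.8248) = sign(-9.8248)*max(|-9.8248| - 4.0, 0) = -5.8248
prox(x) = [0.6493, 0.0, -5.8248]
||prox(x)||_1 = 0.6493 + 0.0 + 5.8248 = 6.4741


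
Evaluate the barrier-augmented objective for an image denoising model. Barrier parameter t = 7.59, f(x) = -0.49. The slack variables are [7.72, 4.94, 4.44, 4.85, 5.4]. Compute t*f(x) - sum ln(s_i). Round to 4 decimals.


Step 1: Compute log-barrier.
ln values: [2.0438, 1.5974, 1.4907, 1.579, 1.6864]
phi = -(2.0438 + 1.5974 + 1.4907 + 1.579 + 1.6864) = -8.3972
Step 2: Compute augmented objective.
t*f(x) = 7.59*-0.49 = -3.7191
Total = -3.7191 - 8.3972 = -12.1163


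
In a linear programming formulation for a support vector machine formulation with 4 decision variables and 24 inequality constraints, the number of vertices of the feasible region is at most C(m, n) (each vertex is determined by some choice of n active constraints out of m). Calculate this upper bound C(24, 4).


Each vertex corresponds to some choice of n active constraints out of m, so the number of vertices is at most C(m, n) = m! / (n!(m-n)!).
m = 24, n = 4
Numerator: 24 * 23 * 22 * 21
Denominator: 4! = 24
C(24, 4) = 10626


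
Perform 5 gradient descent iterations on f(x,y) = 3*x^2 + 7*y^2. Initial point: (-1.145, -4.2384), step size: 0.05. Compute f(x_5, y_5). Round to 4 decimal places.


Gradient descent on f(x,y) = 3*x^2 + 7*y^2.
Starting point: (-1.145, -4.2384), alpha = 0.05
Step 1: grad_x = 2*3*-1.145 = -6.87, grad_y = 2*7*-4.2384 = -59.3376
  x_1 = -1.145 - 0.05*-6.87 = -0.8015
  y_1 = -4.2384 - 0.05*-59.3376 = -1.2715
Step 2: grad_x = 2*3*-0.8015 = -4.809, grad_y = 2*7*-1.2715 = -17.8013
  x_2 = -0.8015 - 0.05*-4.809 = -0.5611
  y_2 = -1.2715 - 0.05*-17.8013 = -0.3815
Step 3: grad_x = 2*3*-0.5611 = -3.3663, grad_y = 2*7*-0.3815 = -5.3404
  x_3 = -0.5611 - 0.05*-3.3663 = -0.3927
  y_3 = -0.3815 - 0.05*-5.3404 = -0.1144
Step 4: grad_x = 2*3*-0.3927 = -2.3564, grad_y = 2*7*-0.1144 = -1.6021
  x_4 = -0.3927 - 0.05*-2.3564 = -0.2749
  y_4 = -0.1144 - 0.05*-1.6021 = -0.0343
Step 5: grad_x = 2*3*-0.2749 = -1.6495, grad_y = 2*7*-0.0343 = -0.4806
  x_5 = -0.2749 - 0.05*-1.6495 = -0.1924
  y_5 = -0.0343 - 0.05*-0.4806 = -0.0103
f(-0.1924, -0.0103) = 3*(-0.1924)^2 + 7*(-0.0103)^2 = 0.1118


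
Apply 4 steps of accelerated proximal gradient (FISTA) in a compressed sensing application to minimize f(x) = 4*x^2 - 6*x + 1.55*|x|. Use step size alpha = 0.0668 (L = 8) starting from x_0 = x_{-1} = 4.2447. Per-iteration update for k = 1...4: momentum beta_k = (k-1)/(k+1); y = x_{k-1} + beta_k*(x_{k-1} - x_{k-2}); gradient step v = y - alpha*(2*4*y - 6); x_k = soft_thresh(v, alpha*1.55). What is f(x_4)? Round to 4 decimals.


FISTA on f(x) = 4*x^2 - 6*x + 1.55*|x|
L = 8, alpha = 0.0668
Iteration 1: beta = 0.0, y = 4.2447 + 0.0*(4.2447 - 4.2447) = 4.2447
  grad(y) = 27.9576, v = y - alpha*grad = 2.3771
  prox(v) = soft_thresh(2.3771, 0.1035) = 2.2736
Iteration 2: beta = 0.3333, y = 2.2736 + 0.3333*(2.2736 - 4.2447) = 1.6166
  grad(y) = 6.9325, v = y - alpha*grad = 1.1535
  prox(v) = soft_thresh(1.1535, 0.1035) = 1.0499
Iteration 3: beta = 0.5, y = 1.0499 + 0.5*(1.0499 - 2.2736) = 0.4381
  grad(y) = -2.4952, v = y - alpha*grad = 0.6048
  prox(v) = soft_thresh(0.6048, 0.1035) = 0.5012
Iteration 4: beta = 0.6, y = 0.5012 + 0.6*(0.5012 - 1.0499) = 0.172
  grad(y) = -4.6238, v = y - alpha*grad = 0.4809
  prox(v) = soft_thresh(0.4809, 0.1035) = 0.3774
f(x_4) = 4*0.3774^2 - 6*0.3774 + 1.55*|0.3774| = -1.1096


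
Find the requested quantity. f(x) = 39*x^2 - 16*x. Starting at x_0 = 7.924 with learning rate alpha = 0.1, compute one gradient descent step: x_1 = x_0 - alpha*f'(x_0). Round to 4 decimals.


We compute the gradient at x_0 and apply the update.
f'(x) = 78*x - 16
f'(7.924) = 78*7.924 - 16 = 602.072
x_1 = 7.924 - 0.1*602.072 = -52.2832


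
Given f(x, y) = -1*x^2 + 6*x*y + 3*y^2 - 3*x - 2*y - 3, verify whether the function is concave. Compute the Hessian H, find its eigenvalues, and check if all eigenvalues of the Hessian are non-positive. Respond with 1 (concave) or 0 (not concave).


The Hessian of f(x,y) = -1*x^2 + 6*x*y + 3*y^2 - 3*x - 2*y - 3 is:
H = [[-2, 6], [6, 6]]
Trace = -2 + 6 = 4
Determinant = -2*6 - (6)^2 = -48
Discriminant = (4)^2 - 4*-48 = 208.0
Eigenvalues: lambda_1 = -5.2111, lambda_2 = 9.2111
The function is not concave.

0


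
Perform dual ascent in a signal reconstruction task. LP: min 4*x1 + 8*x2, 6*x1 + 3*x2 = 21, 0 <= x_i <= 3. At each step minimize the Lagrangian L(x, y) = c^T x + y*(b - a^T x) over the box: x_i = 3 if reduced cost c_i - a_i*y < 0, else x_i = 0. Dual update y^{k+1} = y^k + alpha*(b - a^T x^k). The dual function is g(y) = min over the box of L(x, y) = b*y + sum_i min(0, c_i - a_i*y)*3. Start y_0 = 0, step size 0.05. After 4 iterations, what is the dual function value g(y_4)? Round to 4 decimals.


Dual ascent for LP: min 4*x1 + 8*x2, 6*x1 + 3*x2 = 21, 0 <= x_i <= 3
Step 1: y^k = 0.0, reduced costs: (4.0, 8.0)
  x^k = (0.0, 0.0), subgradient = b - a^T x = 21.0
  y^{k+1} = 0.0 + 0.05*21.0 = 1.05
Step 2: y^k = 1.05, reduced costs: (-2.3, 4.85)
  x^k = (3.0, 0.0), subgradient = b - a^T x = 3.0
  y^{k+1} = 1.05 + 0.05*3.0 = 1.2
Step 3: y^k = 1.2, reduced costs: (-3.2, 4.4)
  x^k = (3.0, 0.0), subgradient = b - a^T x = 3.0
  y^{k+1} = 1.2 + 0.05*3.0 = 1.35
Step 4: y^k = 1.35, reduced costs: (-4.1, 3.95)
  x^k = (3.0, 0.0), subgradient = b - a^T x = 3.0
  y^{k+1} = 1.35 + 0.05*3.0 = 1.5
Dual objective at y_4 = 1.5: reduced costs (-5.0, 3.5), box minimizer x = (3.0, 0.0)
g(y_4) = b*y + (c1 - a1*y)*x1 + (c2 - a2*y)*x2 = 21*1.5 + (-5.0)*3.0 + 3.5*0.0 = 31.5 - 15.0 + 0.0 = 16.5


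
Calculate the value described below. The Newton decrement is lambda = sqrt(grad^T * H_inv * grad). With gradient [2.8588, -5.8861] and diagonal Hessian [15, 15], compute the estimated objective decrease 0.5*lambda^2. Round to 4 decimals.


Step 1: H is diagonal, so H^(-1) * g = [0.1906, -0.3924].
Step 2: g^T H^(-1) g = sum_i g_i^2 / H_ii
  = (2.8588)^2/15 + (-5.8861)^2/15
  = 0.5448 + 2.3097 = 2.8546
Step 3: Objective decrease = 0.5 * g^T H^(-1) g = 1.4273


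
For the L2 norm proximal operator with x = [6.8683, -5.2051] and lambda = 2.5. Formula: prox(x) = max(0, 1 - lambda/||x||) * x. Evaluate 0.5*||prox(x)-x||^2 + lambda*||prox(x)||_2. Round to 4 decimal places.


Step 1: Compute ||x||.
||x|| = 8.6178
Step 2: Compute scaling factor.
scale = max(0, 1 - 2.5/8.6178) = 0.7099
Step 3: prox(x) = [4.8758, -3.6951]
||prox(x)|| = 6.1178
Step 4: Proximal objective.
0.5*||prox-x||^2 = 3.125
lambda*||prox|| = 15.2945
Total = 18.4195


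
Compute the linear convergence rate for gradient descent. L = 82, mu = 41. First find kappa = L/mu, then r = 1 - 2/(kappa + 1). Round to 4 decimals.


Step 1: Compute the condition number.
kappa = L/mu = 82/41 = 2.0
Step 2: Compute the convergence rate.
r = 1 - 2/(kappa + 1) = 1 - 2*mu/(L + mu) = (L - mu)/(L + mu) = 41/123 = 0.3333


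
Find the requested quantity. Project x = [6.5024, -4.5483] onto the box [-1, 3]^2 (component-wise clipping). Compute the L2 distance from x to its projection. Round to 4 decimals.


Project each component onto [-1, 3].
clip(6.5024) = 3.0, clip(-4.5483) = -1.0
Projection = [3.0, -1.0]
Squared diffs: [12.2668, 12.5904]
Distance = sqrt(24.8572) = 4.9857


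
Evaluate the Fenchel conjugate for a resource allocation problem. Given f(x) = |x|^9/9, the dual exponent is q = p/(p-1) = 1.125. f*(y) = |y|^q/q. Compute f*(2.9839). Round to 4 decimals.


The conjugate exponent q satisfies 1/p + 1/q = 1.
p = 9, so q = 9/(9 - 1) = 1.125
|y|^q = 2.9839^1.125 = 3.4208
f*(2.9839) = 3.4208 / 1.125 = 3.0407


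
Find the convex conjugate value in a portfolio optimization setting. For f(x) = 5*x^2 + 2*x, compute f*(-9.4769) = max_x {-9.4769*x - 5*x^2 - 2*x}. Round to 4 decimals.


f*(y) = sup_x {y*x - a*x^2 - b*x} = sup_x {(y-b)*x - a*x^2}
FOC: (y - b) - 2a*x = 0 => x* = (y - b)/(2a)
x* = (-9.4769 - 2)/(2*5) = -1.1477
f*(-9.4769) = (y-b)^2/(4a) = (-9.4769 - 2)^2/(4*5)
= 131.7192/20 = 6.586


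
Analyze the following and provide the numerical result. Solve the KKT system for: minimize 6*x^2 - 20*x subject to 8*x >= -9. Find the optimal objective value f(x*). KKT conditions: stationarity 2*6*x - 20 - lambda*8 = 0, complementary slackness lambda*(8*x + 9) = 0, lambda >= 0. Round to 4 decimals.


Step 1: Try lambda = 0 (constraint inactive).
Stationarity: 2*6*x - 20 = 0
x* = 20/(2*6) = 5/3 = 1.6667 (rounded; the exact value 5/3 is used below)
Check constraint: 8*1.6667 = 13.3336 >= -9 -- satisfied.
Step 2: Compute optimal value.
f(x*) = 6*(5/3)^2 - 20*(5/3) = -16.6667


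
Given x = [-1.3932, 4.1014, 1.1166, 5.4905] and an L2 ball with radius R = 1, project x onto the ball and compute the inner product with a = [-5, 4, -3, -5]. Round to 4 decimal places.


Step 1: Compute ||x|| (intermediates to 6 decimals).
||x|| = sqrt((-1.3932)^2 + 4.1014^2 + 1.1166^2 + 5.4905^2) = 7.082011
Step 2: Project.
Since ||x|| > R, scale = R/||x|| = 1/7.082011 = 0.141203, proj(x) = scale * x
proj(x) = [-0.196724, 0.57913, 0.157667, 0.775275]
Step 3: Dot product.
a^T * proj(x) = -5*(-0.196724) + 4*0.57913 - 3*0.157667 - 5*0.775275 = -1.0492


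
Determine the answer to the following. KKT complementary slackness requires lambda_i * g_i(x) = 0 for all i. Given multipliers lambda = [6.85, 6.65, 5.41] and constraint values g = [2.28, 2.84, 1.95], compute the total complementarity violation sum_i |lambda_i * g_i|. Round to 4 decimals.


KKT complementary slackness check:
lambda_1 * g_1 = 6.85 * 2.28 = 15.618
lambda_2 * g_2 = 6.65 * 2.84 = 18.886
lambda_3 * g_3 = 5.41 * 1.95 = 10.5495
Total violation = 15.618 + 18.886 + 10.5495 = 45.0535


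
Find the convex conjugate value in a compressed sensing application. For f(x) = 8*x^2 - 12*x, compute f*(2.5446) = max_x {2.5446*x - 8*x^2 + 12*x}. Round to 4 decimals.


f*(y) = sup_x {y*x - a*x^2 - b*x} = sup_x {(y-b)*x - a*x^2}
FOC: (y - b) - 2a*x = 0 => x* = (y - b)/(2a)
x* = (2.5446 + 12)/(2*8) = 0.909
f*(2.5446) = (y-b)^2/(4a) = (2.5446 + 12)^2/(4*8)
= 211.5454/32 = 6.6108


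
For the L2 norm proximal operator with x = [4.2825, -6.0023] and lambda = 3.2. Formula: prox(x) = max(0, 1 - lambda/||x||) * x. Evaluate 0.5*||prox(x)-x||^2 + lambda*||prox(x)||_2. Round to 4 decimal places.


Step 1: Compute ||x||.
||x|| = 7.3734
Step 2: Compute scaling factor.
scale = max(0, 1 - 3.2/7.3734) = 0.566
Step 3: prox(x) = [2.4239, -3.3974]
||prox(x)|| = 4.1734
Step 4: Proximal objective.
0.5*||prox-x||^2 = 5.12
lambda*||prox|| = 13.3549
Total = 18.475


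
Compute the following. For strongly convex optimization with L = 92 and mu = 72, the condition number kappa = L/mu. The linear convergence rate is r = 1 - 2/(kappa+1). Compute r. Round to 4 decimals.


Step 1: Compute the condition number.
kappa = L/mu = 92/72 = 1.2778
Step 2: Compute the convergence rate.
r = 1 - 2/(kappa + 1) = 1 - 2*mu/(L + mu) = (L - mu)/(L + mu) = 20/164 = 0.122


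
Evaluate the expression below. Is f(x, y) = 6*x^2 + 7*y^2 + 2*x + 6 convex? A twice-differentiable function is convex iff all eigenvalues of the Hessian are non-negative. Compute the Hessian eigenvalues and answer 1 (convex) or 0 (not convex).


The Hessian of f(x,y) = 6*x^2 + 7*y^2 + 2*x + 6 is:
H = [[12, 0], [0, 14]]
Trace = 12 + 14 = 26
Determinant = 12*14 - (0)^2 = 168
Discriminant = (26)^2 - 4*168 = 4.0
Eigenvalues: lambda_1 = 12.0, lambda_2 = 14.0
The function is convex.

1


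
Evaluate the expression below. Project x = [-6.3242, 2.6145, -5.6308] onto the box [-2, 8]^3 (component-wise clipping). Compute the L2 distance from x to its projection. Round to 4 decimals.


Project each component onto [-2, 8].
clip(-6.3242) = -2.0, clip(2.6145) = 2.6145, clip(-5.6308) = -2.0
Projection = [-2.0, 2.6145, -2.0]
Squared diffs: [18.6987, 0.0, 13.1827]
Distance = sqrt(31.8814) = 5.6464


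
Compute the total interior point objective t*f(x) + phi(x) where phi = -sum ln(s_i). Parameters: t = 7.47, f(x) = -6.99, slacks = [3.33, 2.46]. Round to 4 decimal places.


Step 1: Compute log-barrier.
ln values: [1.203, 0.9002]
phi = -(1.203 + 0.9002) = -2.1031
Step 2: Compute augmented objective.
t*f(x) = 7.47*-6.99 = -52.2153
Total = -52.2153 - 2.1031 = -54.3184


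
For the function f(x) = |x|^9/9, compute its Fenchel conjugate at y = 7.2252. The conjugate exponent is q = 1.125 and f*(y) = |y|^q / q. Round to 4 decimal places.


The conjugate exponent q satisfies 1/p + 1/q = 1.
p = 9, so q = 9/(9 - 1) = 1.125
|y|^q = 7.2252^1.125 = 9.2514
f*(7.2252) = 9.2514 / 1.125 = 8.2234


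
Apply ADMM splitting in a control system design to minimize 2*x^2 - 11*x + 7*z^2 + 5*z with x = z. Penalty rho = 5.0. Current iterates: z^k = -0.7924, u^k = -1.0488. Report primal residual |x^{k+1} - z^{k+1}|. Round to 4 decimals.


ADMM iteration with rho = 5.0, z^k = -0.7924, u^k = -1.0488
Step 1: x-update.
Minimize 2*x^2 - 11*x + (5.0/2)*(x + 0.7924 - 1.0488)^2
FOC: (2*2 + 5.0)*x = 11 + 5.0*(-0.7924 + 1.0488)
x^{k+1} = 1.3647
Step 2: z-update.
Minimize 7*z^2 + 5*z + (5.0/2)*(1.3647 - z - 1.0488)^2
FOC: (2*7 + 5.0)*z = -5 + 5.0*(1.3647 - 1.0488)
z^{k+1} = -0.18
Step 3: u-update.
u^{k+1} = -1.0488 + 1.3647 + 0.18 = 0.4959
Step 4: Primal residual = |1.3647 + 0.18| = 1.5447


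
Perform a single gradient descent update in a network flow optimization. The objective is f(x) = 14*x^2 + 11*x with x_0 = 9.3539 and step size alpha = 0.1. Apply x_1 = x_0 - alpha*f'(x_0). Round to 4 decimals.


We compute the gradient at x_0 and apply the update.
f'(x) = 28*x + 11
f'(9.3539) = 28*9.3539 + 11 = 272.9092
x_1 = 9.3539 - 0.1*272.9092 = -17.937


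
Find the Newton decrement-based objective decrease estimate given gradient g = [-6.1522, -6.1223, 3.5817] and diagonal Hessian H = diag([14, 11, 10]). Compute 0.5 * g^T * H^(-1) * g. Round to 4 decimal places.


Step 1: H is diagonal, so H^(-1) * g = [-0.4394, -0.5566, 0.3582].
Step 2: g^T H^(-1) g = sum_i g_i^2 / H_ii
  = (-6.1522)^2/14 + (-6.1223)^2/11 + (3.5817)^2/10
  = 2.7035 + 3.4075 + 1.2829 = 7.3939
Step 3: Objective decrease = 0.5 * g^T H^(-1) g = 3.697


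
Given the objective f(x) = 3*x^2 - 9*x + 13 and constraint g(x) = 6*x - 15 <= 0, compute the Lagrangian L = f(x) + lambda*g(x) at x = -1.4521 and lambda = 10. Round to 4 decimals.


Step 1: Evaluate f(x).
f(-1.4521) = 3*(-1.4521)^2 - 9*(-1.4521) + 13 = 32.3947
Step 2: Evaluate g(x).
g(-1.4521) = 6*-1.4521 - 15 = -23.7126
Step 3: Compute Lagrangian.
L = 32.3947 + 10*-23.7126 = -204.7313


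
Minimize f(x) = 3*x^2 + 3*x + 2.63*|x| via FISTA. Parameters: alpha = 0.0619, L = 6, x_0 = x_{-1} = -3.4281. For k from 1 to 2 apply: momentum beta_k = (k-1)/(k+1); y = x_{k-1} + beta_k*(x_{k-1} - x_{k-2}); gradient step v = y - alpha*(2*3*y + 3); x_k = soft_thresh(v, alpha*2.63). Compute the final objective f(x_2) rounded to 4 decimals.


FISTA on f(x) = 3*x^2 + 3*x + 2.63*|x|
L = 6, alpha = 0.0619
Iteration 1: beta = 0.0, y = -3.4281 + 0.0*(-3.4281 + 3.4281) = -3.4281
  grad(y) = -17.5686, v = y - alpha*grad = -2.3406
  prox(v) = soft_thresh(-2.3406, 0.1628) = -2.1778
Iteration 2: beta = 0.3333, y = -2.1778 + 0.3333*(-2.1778 + 3.4281) = -1.761
  grad(y) = -7.5663, v = y - alpha*grad = -1.2927
  prox(v) = soft_thresh(-1.2927, 0.1628) = -1.1299
f(x_2) = 3*(-1.1299)^2 + 3*(-1.1299) + 2.63*|-1.1299| = 3.4119


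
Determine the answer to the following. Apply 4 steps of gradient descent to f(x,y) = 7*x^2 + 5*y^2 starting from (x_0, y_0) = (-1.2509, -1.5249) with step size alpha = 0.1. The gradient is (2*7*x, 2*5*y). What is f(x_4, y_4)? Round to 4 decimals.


Gradient descent on f(x,y) = 7*x^2 + 5*y^2.
Starting point: (-1.2509, -1.5249), alpha = 0.1
Step 1: grad_x = 2*7*-1.2509 = -17.5126, grad_y = 2*5*-1.5249 = -15.249
  x_1 = -1.2509 - 0.1*-17.5126 = 0.5004
  y_1 = -1.5249 - 0.1*-15.249 = 0.0
Step 2: grad_x = 2*7*0.5004 = 7.005, grad_y = 2*5*0.0 = 0.0
  x_2 = 0.5004 - 0.1*7.005 = -0.2001
  y_2 = 0.0 - 0.1*0.0 = 0.0
Step 3: grad_x = 2*7*-0.2001 = -2.802, grad_y = 2*5*0.0 = 0.0
  x_3 = -0.2001 - 0.1*-2.802 = 0.0801
  y_3 = 0.0 - 0.1*0.0 = 0.0
Step 4: grad_x = 2*7*0.0801 = 1.1208, grad_y = 2*5*0.0 = 0.0
  x_4 = 0.0801 - 0.1*1.1208 = -0.032
  y_4 = 0.0 - 0.1*0.0 = 0.0
f(-0.032, 0.0) = 7*(-0.032)^2 + 5*0.0^2 = 0.0072


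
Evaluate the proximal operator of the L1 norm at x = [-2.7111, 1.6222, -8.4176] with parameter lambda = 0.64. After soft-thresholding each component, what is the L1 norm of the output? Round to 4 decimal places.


Soft-thresholding with lambda = 0.64:
prox(-2.7111) = sign(-2.7111)*max(|-2.7111| - 0.64, 0) = -2.0711
prox(1.6222) = sign(1.6222)*max(|1.6222| - 0.64, 0) = 0.9822
prox(-8.4176) = sign(-8.4176)*max(|-8.4176| - 0.64, 0) = -7.7776
prox(x) = [-2.0711, 0.9822, -7.7776]
||prox(x)||_1 = 2.0711 + 0.9822 + 7.7776 = 10.8309


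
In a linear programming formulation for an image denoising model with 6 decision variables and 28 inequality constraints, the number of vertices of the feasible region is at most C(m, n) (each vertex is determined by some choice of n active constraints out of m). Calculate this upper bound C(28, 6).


Each vertex corresponds to some choice of n active constraints out of m, so the number of vertices is at most C(m, n) = m! / (n!(m-n)!).
m = 28, n = 6
Numerator: 28 * 27 * 26 * 25 * 24 * 23
Denominator: 6! = 720
C(28, 6) = 376740


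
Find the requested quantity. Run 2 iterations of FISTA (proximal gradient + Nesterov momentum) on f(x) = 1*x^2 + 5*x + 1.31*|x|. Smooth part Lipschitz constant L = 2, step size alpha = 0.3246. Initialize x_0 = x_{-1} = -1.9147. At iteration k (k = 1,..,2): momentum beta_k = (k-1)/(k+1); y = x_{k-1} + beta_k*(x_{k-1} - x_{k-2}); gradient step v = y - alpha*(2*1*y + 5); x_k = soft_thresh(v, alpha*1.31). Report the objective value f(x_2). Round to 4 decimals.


FISTA on f(x) = 1*x^2 + 5*x + 1.31*|x|
L = 2, alpha = 0.3246
Iteration 1: beta = 0.0, y = -1.9147 + 0.0*(-1.9147 + 1.9147) = -1.9147
  grad(y) = 1.1706, v = y - alpha*grad = -2.2947
  prox(v) = soft_thresh(-2.2947, 0.4252) = -1.8695
Iteration 2: beta = 0.3333, y = -1.8695 + 0.3333*(-1.8695 + 1.9147) = -1.8544
  grad(y) = 1.2913, v = y - alpha*grad = -2.2735
  prox(v) = soft_thresh(-2.2735, 0.4252) = -1.8483
f(x_2) = 1*(-1.8483)^2 + 5*(-1.8483) + 1.31*|-1.8483| = -3.404


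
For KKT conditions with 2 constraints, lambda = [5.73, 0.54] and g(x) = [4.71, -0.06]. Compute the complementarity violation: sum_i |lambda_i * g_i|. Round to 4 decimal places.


KKT complementary slackness check:
lambda_1 * g_1 = 5.73 * 4.71 = 26.9883
lambda_2 * g_2 = 0.54 * -0.06 = -0.0324
Total violation = 26.9883 + 0.0324 = 27.0207


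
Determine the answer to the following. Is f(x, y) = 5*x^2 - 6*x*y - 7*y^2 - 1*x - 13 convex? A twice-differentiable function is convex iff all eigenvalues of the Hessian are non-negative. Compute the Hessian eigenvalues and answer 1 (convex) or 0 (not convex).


The Hessian of f(x,y) = 5*x^2 - 6*x*y - 7*y^2 - 1*x - 13 is:
H = [[10, -6], [-6, -14]]
Trace = 10 - 14 = -4
Determinant = 10*-14 - (-6)^2 = -176
Discriminant = (-4)^2 - 4*-176 = 720.0
Eigenvalues: lambda_1 = -15.4164, lambda_2 = 11.4164
The function is not convex.

0


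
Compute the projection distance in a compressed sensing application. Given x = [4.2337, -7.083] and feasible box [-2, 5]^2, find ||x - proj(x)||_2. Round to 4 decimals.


Project each component onto [-2, 5].
clip(4.2337) = 4.2337, clip(-7.083) = -2.0
Projection = [4.2337, -2.0]
Squared diffs: [0.0, 25.8369]
Distance = sqrt(25.8369) = 5.083


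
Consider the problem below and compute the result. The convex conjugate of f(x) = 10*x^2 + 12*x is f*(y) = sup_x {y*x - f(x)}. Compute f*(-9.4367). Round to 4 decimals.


f*(y) = sup_x {y*x - a*x^2 - b*x} = sup_x {(y-b)*x - a*x^2}
FOC: (y - b) - 2a*x = 0 => x* = (y - b)/(2a)
x* = (-9.4367 - 12)/(2*10) = -1.0718
f*(-9.4367) = (y-b)^2/(4a) = (-9.4367 - 12)^2/(4*10)
= 459.5321/40 = 11.4883


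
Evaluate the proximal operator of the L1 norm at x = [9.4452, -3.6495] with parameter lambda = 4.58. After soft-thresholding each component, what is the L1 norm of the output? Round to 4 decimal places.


Soft-thresholding with lambda = 4.58:
prox(9.4452) = sign(9.4452)*max(|9.4452| - 4.58, 0) = 4.8652
prox(-3.6495) = sign(-3.6495)*max(|-3.6495| - 4.58, 0) = 0.0
prox(x) = [4.8652, 0.0]
||prox(x)||_1 = 4.8652 + 0.0 = 4.8652


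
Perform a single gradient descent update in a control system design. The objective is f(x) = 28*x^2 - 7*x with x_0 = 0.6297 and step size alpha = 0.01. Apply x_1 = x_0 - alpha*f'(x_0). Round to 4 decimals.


We compute the gradient at x_0 and apply the update.
f'(x) = 56*x - 7
f'(0.6297) = 56*0.6297 - 7 = 28.2632
x_1 = 0.6297 - 0.01*28.2632 = 0.3471


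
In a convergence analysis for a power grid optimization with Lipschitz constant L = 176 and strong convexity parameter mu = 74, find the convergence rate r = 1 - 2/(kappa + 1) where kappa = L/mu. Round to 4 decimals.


Step 1: Compute the condition number.
kappa = L/mu = 176/74 = 2.3784
Step 2: Compute the convergence rate.
r = 1 - 2/(kappa + 1) = 1 - 2*mu/(L + mu) = (L - mu)/(L + mu) = 102/250 = 0.408


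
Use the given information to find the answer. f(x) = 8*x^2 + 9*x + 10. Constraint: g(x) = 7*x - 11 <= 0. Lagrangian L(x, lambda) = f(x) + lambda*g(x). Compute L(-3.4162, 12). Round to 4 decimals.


Step 1: Evaluate f(x).
f(-3.4162) = 8*(-3.4162)^2 + 9*(-3.4162) + 10 = 72.6176
Step 2: Evaluate g(x).
g(-3.4162) = 7*-3.4162 - 11 = -34.9134
Step 3: Compute Lagrangian.
L = 72.6176 + 12*-34.9134 = -346.3432


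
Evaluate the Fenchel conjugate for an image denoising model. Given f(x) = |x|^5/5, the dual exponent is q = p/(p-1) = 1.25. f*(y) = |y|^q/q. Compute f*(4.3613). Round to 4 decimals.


The conjugate exponent q satisfies 1/p + 1/q = 1.
p = 5, so q = 5/(5 - 1) = 1.25
|y|^q = 4.3613^1.25 = 6.3026
f*(4.3613) = 6.3026 / 1.25 = 5.0421


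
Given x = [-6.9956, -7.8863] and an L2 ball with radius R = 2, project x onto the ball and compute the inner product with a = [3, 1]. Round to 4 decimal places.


Step 1: Compute ||x|| (intermediates to 6 decimals).
||x|| = sqrt((-6.9956)^2 + (-7.8863)^2) = 10.541923
Step 2: Project.
Since ||x|| > R, scale = R/||x|| = 2/10.541923 = 0.189719, proj(x) = scale * x
proj(x) = [-1.327198, -1.496181]
Step 3: Dot product.
a^T * proj(x) = 3*(-1.327198) + 1*(-1.496181) = -5.4778


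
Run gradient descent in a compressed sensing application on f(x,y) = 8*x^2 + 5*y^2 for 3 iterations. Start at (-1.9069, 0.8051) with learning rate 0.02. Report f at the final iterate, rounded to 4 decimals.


Gradient descent on f(x,y) = 8*x^2 + 5*y^2.
Starting point: (-1.9069, 0.8051), alpha = 0.02
Step 1: grad_x = 2*8*-1.9069 = -30.5104, grad_y = 2*5*0.8051 = 8.051
  x_1 = -1.9069 - 0.02*-30.5104 = -1.2967
  y_1 = 0.8051 - 0.02*8.051 = 0.6441
Step 2: grad_x = 2*8*-1.2967 = -20.7471, grad_y = 2*5*0.6441 = 6.4408
  x_2 = -1.2967 - 0.02*-20.7471 = -0.8818
  y_2 = 0.6441 - 0.02*6.4408 = 0.5153
Step 3: grad_x = 2*8*-0.8818 = -14.108, grad_y = 2*5*0.5153 = 5.1526
  x_3 = -0.8818 - 0.02*-14.108 = -0.5996
  y_3 = 0.5153 - 0.02*5.1526 = 0.4122
f(-0.5996, 0.4122) = 8*(-0.5996)^2 + 5*0.4122^2 = 3.7257


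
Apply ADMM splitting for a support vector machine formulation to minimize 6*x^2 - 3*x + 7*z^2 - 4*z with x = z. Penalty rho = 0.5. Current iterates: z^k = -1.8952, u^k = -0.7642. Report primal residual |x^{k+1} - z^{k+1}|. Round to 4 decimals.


ADMM iteration with rho = 0.5, z^k = -1.8952, u^k = -0.7642
Step 1: x-update.
Minimize 6*x^2 - 3*x + (0.5/2)*(x + 1.8952 - 0.7642)^2
FOC: (2*6 + 0.5)*x = 3 + 0.5*(-1.8952 + 0.7642)
x^{k+1} = 0.1948
Step 2: z-update.
Minimize 7*z^2 - 4*z + (0.5/2)*(0.1948 - z - 0.7642)^2
FOC: (2*7 + 0.5)*z = 4 + 0.5*(0.1948 - 0.7642)
z^{k+1} = 0.2562
Step 3: u-update.
u^{k+1} = -0.7642 + 0.1948 - 0.2562 = -0.8257
Step 4: Primal residual = |0.1948 - 0.2562| = 0.0615


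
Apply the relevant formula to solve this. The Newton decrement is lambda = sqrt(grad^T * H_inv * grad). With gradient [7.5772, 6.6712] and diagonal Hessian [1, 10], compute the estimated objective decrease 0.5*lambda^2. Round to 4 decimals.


Step 1: H is diagonal, so H^(-1) * g = [7.5772, 0.6671].
Step 2: g^T H^(-1) g = sum_i g_i^2 / H_ii
  = (7.5772)^2/1 + (6.6712)^2/10
  = 57.414 + 4.4505 = 61.8645
Step 3: Objective decrease = 0.5 * g^T H^(-1) g = 30.9322


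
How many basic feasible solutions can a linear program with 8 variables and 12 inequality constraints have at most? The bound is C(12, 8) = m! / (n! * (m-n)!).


Each vertex corresponds to some choice of n active constraints out of m, so the number of vertices is at most C(m, n) = m! / (n!(m-n)!).
m = 12, n = 8
Numerator: 12 * 11 * 10 * 9 * 8 * 7 * 6 * 5
Denominator: 8! = 40320
C(12, 8) = 495


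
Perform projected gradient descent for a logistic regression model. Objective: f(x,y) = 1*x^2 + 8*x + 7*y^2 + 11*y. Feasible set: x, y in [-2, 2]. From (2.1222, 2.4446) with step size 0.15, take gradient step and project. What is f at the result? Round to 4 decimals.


Step 1: Compute gradient at (2.1222, 2.4446).
grad_x = 2*1*2.1222 + 8 = 12.2444
grad_y = 2*7*2.4446 + 11 = 45.2244
Step 2: Gradient step.
x_raw = 2.1222 - 0.15*12.2444 = 0.2855
y_raw = 2.4446 - 0.15*45.2244 = -4.3391
Step 3: Project onto [-2, 2].
x_proj = clip(0.2855) = 0.2855
y_proj = clip(-4.3391) = -2.0
Step 4: Evaluate f.
f(0.2855, -2.0) = 8.3659


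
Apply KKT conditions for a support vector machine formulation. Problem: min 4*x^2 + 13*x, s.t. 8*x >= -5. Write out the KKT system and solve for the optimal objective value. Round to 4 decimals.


Step 1: Try lambda = 0 (constraint inactive).
x_unc = -13/(2*4) = -1.625
Check: 8*-1.625 = -13.0 < -5 -- violated!
Step 2: Constraint must be active: 8*x = -5
x* = -5/8 = -0.625
lambda = (2*4*(-0.625) + 13)/8 = 1.0
Step 3: Compute optimal value.
f(x*) = 4*(-0.625)^2 + 13*(-0.625) = -6.5625


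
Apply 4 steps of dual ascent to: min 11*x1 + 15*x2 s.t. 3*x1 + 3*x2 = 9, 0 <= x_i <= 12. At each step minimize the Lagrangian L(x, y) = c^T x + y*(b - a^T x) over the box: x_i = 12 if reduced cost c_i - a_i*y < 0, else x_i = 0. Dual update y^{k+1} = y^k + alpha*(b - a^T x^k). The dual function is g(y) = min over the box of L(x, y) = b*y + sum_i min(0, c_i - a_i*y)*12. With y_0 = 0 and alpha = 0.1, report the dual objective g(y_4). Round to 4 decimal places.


Dual ascent for LP: min 11*x1 + 15*x2, 3*x1 + 3*x2 = 9, 0 <= x_i <= 12
Step 1: y^k = 0.0, reduced costs: (11.0, 15.0)
  x^k = (0.0, 0.0), subgradient = b - a^T x = 9.0
  y^{k+1} = 0.0 + 0.1*9.0 = 0.9
Step 2: y^k = 0.9, reduced costs: (8.3, 12.3)
  x^k = (0.0, 0.0), subgradient = b - a^T x = 9.0
  y^{k+1} = 0.9 + 0.1*9.0 = 1.8
Step 3: y^k = 1.8, reduced costs: (5.6, 9.6)
  x^k = (0.0, 0.0), subgradient = b - a^T x = 9.0
  y^{k+1} = 1.8 + 0.1*9.0 = 2.7
Step 4: y^k = 2.7, reduced costs: (2.9, 6.9)
  x^k = (0.0, 0.0), subgradient = b - a^T x = 9.0
  y^{k+1} = 2.7 + 0.1*9.0 = 3.6
Dual objective at y_4 = 3.6: reduced costs (0.2, 4.2), box minimizer x = (0.0, 0.0)
g(y_4) = b*y + (c1 - a1*y)*x1 + (c2 - a2*y)*x2 = 9*3.6 + 0.2*0.0 + 4.2*0.0 = 32.4 + 0.0 + 0.0 = 32.4


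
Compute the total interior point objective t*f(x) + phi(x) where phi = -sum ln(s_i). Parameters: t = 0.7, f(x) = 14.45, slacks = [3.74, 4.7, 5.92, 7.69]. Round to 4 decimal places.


Step 1: Compute log-barrier.
ln values: [1.3191, 1.5476, 1.7783, 2.0399]
phi = -(1.3191 + 1.5476 + 1.7783 + 2.0399) = -6.6849
Step 2: Compute augmented objective.
t*f(x) = 0.7*14.45 = 10.115
Total = 10.115 - 6.6849 = 3.4301


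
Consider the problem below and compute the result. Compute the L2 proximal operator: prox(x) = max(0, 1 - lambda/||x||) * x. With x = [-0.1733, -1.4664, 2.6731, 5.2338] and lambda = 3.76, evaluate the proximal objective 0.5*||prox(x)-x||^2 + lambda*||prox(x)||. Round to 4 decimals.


Step 1: Compute ||x||.
||x|| = 6.0596
Step 2: Compute scaling factor.
scale = max(0, 1 - 3.76/6.0596) = 0.3795
Step 3: prox(x) = [-0.0658, -0.5565, 1.0144, 1.9862]
||prox(x)|| = 2.2996
Step 4: Proximal objective.
0.5*||prox-x||^2 = 7.0688
lambda*||prox|| = 8.6465
Total = 15.7152


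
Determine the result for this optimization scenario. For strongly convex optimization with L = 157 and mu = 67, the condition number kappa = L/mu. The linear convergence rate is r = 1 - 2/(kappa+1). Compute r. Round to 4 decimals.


Step 1: Compute the condition number.
kappa = L/mu = 157/67 = 2.3433
Step 2: Compute the convergence rate.
r = 1 - 2/(kappa + 1) = 1 - 2*mu/(L + mu) = (L - mu)/(L + mu) = 90/224 = 0.4018


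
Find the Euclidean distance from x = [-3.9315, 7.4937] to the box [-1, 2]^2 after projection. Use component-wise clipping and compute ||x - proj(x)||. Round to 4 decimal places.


Project each component onto [-1, 2].
clip(-3.9315) = -1.0, clip(7.4937) = 2.0
Projection = [-1.0, 2.0]
Squared diffs: [8.5937, 30.1807]
Distance = sqrt(38.7744) = 6.2269


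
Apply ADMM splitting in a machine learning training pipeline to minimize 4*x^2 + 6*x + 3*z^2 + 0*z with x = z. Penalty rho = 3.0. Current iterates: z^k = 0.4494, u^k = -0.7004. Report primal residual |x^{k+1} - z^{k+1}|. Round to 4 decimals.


ADMM iteration with rho = 3.0, z^k = 0.4494, u^k = -0.7004
Step 1: x-update.
Minimize 4*x^2 + 6*x + (3.0/2)*(x - 0.4494 - 0.7004)^2
FOC: (2*4 + 3.0)*x = -6 + 3.0*(0.4494 + 0.7004)
x^{k+1} = -0.2319
Step 2: z-update.
Minimize 3*z^2 + 0*z + (3.0/2)*(-0.2319 - z - 0.7004)^2
FOC: (2*3 + 3.0)*z = 0 + 3.0*(-0.2319 - 0.7004)
z^{k+1} = -0.3108
Step 3: u-update.
u^{k+1} = -0.7004 - 0.2319 + 0.3108 = -0.6215
Step 4: Primal residual = |-0.2319 + 0.3108| = 0.0789


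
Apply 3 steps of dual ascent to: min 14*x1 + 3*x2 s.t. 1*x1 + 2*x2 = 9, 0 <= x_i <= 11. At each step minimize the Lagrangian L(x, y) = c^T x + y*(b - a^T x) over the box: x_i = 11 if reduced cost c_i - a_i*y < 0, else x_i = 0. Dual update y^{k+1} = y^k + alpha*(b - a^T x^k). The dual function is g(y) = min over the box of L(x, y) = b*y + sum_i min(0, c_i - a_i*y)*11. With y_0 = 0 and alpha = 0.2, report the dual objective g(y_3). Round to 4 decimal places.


Dual ascent for LP: min 14*x1 + 3*x2, 1*x1 + 2*x2 = 9, 0 <= x_i <= 11
Step 1: y^k = 0.0, reduced costs: (14.0, 3.0)
  x^k = (0.0, 0.0), subgradient = b - a^T x = 9.0
  y^{k+1} = 0.0 + 0.2*9.0 = 1.8
Step 2: y^k = 1.8, reduced costs: (12.2, -0.6)
  x^k = (0.0, 11.0), subgradient = b - a^T x = -13.0
  y^{k+1} = 1.8 + 0.2*-13.0 = -0.8
Step 3: y^k = -0.8, reduced costs: (14.8, 4.6)
  x^k = (0.0, 0.0), subgradient = b - a^T x = 9.0
  y^{k+1} = -0.8 + 0.2*9.0 = 1.0
Dual objective at y_3 = 1.0: reduced costs (13.0, 1.0), box minimizer x = (0.0, 0.0)
g(y_3) = b*y + (c1 - a1*y)*x1 + (c2 - a2*y)*x2 = 9*1.0 + 13.0*0.0 + 1.0*0.0 = 9.0 + 0.0 + 0.0 = 9.0


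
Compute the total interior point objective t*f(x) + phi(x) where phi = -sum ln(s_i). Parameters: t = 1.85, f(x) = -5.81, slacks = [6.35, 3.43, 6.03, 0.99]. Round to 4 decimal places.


Step 1: Compute log-barrier.
ln values: [1.8485, 1.2326, 1.7967, -0.0101]
phi = -(1.8485 + 1.2326 + 1.7967 - 0.0101) = -4.8677
Step 2: Compute augmented objective.
t*f(x) = 1.85*-5.81 = -10.7485
Total = -10.7485 - 4.8677 = -15.6162


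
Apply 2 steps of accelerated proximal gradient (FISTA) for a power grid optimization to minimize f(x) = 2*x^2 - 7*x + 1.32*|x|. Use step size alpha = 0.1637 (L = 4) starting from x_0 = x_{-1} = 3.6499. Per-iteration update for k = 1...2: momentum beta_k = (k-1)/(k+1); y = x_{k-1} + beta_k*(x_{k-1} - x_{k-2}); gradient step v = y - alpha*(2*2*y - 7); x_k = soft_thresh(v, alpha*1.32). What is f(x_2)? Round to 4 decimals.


FISTA on f(x) = 2*x^2 - 7*x + 1.32*|x|
L = 4, alpha = 0.1637
Iteration 1: beta = 0.0, y = 3.6499 + 0.0*(3.6499 - 3.6499) = 3.6499
  grad(y) = 7.5996, v = y - alpha*grad = 2.4058
  prox(v) = soft_thresh(2.4058, 0.2161) = 2.1898
Iteration 2: beta = 0.3333, y = 2.1898 + 0.3333*(2.1898 - 3.6499) = 1.703
  grad(y) = -0.1878, v = y - alpha*grad = 1.7338
  prox(v) = soft_thresh(1.7338, 0.2161) = 1.5177
f(x_2) = 2*1.5177^2 - 7*1.5177 + 1.32*|1.5177| = -4.0137


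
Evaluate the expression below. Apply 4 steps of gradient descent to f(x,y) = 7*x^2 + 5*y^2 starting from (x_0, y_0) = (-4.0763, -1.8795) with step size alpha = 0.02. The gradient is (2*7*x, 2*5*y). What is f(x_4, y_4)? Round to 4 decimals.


Gradient descent on f(x,y) = 7*x^2 + 5*y^2.
Starting point: (-4.0763, -1.8795), alpha = 0.02
Step 1: grad_x = 2*7*-4.0763 = -57.0682, grad_y = 2*5*-1.8795 = -18.795
  x_1 = -4.0763 - 0.02*-57.0682 = -2.9349
  y_1 = -1.8795 - 0.02*-18.795 = -1.5036
Step 2: grad_x = 2*7*-2.9349 = -41.0891, grad_y = 2*5*-1.5036 = -15.036
  x_2 = -2.9349 - 0.02*-41.0891 = -2.1132
  y_2 = -1.5036 - 0.02*-15.036 = -1.2029
Step 3: grad_x = 2*7*-2.1132 = -29.5842, grad_y = 2*5*-1.2029 = -12.0288
  x_3 = -2.1132 - 0.02*-29.5842 = -1.5215
  y_3 = -1.2029 - 0.02*-12.0288 = -0.9623
Step 4: grad_x = 2*7*-1.5215 = -21.3006, grad_y = 2*5*-0.9623 = -9.623
  x_4 = -1.5215 - 0.02*-21.3006 = -1.0955
  y_4 = -0.9623 - 0.02*-9.623 = -0.7698
f(-1.0955, -0.7698) = 7*(-1.0955)^2 + 5*(-0.7698)^2 = 11.3635


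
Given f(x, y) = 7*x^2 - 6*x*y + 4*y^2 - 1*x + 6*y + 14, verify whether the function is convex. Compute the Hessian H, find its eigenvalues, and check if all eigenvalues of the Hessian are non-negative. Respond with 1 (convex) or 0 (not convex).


The Hessian of f(x,y) = 7*x^2 - 6*x*y + 4*y^2 - 1*x + 6*y + 14 is:
H = [[14, -6], [-6, 8]]
Trace = 14 + 8 = 22
Determinant = 14*8 - (-6)^2 = 76
Discriminant = (22)^2 - 4*76 = 180.0
Eigenvalues: lambda_1 = 4.2918, lambda_2 = 17.7082
The function is convex.

1


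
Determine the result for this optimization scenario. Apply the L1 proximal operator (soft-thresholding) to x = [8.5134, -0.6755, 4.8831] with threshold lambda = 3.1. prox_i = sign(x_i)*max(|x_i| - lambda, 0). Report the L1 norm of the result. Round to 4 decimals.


Soft-thresholding with lambda = 3.1:
prox(8.5134) = sign(8.5134)*max(|8.5134| - 3.1, 0) = 5.4134
prox(-0.6755) = sign(-0.6755)*max(|-0.6755| - 3.1, 0) = 0.0
prox(4.8831) = sign(4.8831)*max(|4.8831| - 3.1, 0) = 1.7831
prox(x) = [5.4134, 0.0, 1.7831]
||prox(x)||_1 = 5.4134 + 0.0 + 1.7831 = 7.1965


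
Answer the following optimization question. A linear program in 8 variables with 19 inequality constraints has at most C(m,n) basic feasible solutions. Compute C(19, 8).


Each vertex corresponds to some choice of n active constraints out of m, so the number of vertices is at most C(m, n) = m! / (n!(m-n)!).
m = 19, n = 8
Numerator: 19 * 18 * 17 * 16 * 15 * 14 * 13 * 12
Denominator: 8! = 40320
C(19, 8) = 75582


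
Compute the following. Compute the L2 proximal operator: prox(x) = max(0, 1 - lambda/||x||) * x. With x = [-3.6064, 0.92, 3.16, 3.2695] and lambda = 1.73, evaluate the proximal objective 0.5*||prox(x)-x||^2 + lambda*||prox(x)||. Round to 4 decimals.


Step 1: Compute ||x||.
||x|| = 5.876
Step 2: Compute scaling factor.
scale = max(0, 1 - 1.73/5.876) = 0.7056
Step 3: prox(x) = [-2.5446, 0.6491, 2.2296, 2.3069]
||prox(x)|| = 4.146
Step 4: Proximal objective.
0.5*||prox-x||^2 = 1.4965
lambda*||prox|| = 7.1726
Total = 8.6691


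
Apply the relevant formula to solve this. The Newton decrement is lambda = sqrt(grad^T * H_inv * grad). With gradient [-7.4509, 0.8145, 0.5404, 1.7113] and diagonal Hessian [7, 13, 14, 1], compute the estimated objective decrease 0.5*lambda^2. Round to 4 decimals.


Step 1: H is diagonal, so H^(-1) * g = [-1.0644, 0.0627, 0.0386, 1.7113].
Step 2: g^T H^(-1) g = sum_i g_i^2 / H_ii
  = (-7.4509)^2/7 + (0.8145)^2/13 + (0.5404)^2/14 + (1.7113)^2/1
  = 7.9308 + 0.051 + 0.0209 + 2.9285 = 10.9313
Step 3: Objective decrease = 0.5 * g^T H^(-1) g = 5.4656


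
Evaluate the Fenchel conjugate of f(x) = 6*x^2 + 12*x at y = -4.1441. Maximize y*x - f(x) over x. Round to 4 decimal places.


f*(y) = sup_x {y*x - a*x^2 - b*x} = sup_x {(y-b)*x - a*x^2}
FOC: (y - b) - 2a*x = 0 => x* = (y - b)/(2a)
x* = (-4.1441 - 12)/(2*6) = -1.3453
f*(-4.1441) = (y-b)^2/(4a) = (-4.1441 - 12)^2/(4*6)
= 260.632/24 = 10.8597


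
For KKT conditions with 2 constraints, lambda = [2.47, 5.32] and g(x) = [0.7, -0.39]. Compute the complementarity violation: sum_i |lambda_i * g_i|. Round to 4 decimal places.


KKT complementary slackness check:
lambda_1 * g_1 = 2.47 * 0.7 = 1.729
lambda_2 * g_2 = 5.32 * -0.39 = -2.0748
Total violation = 1.729 + 2.0748 = 3.8038


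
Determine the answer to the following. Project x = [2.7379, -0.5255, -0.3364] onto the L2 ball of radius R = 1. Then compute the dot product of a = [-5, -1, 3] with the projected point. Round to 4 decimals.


Step 1: Compute ||x|| (intermediates to 6 decimals).
||x|| = sqrt(2.7379^2 + (-0.5255)^2 + (-0.3364)^2) = 2.808098
Step 2: Project.
Since ||x|| > R, scale = R/||x|| = 1/2.808098 = 0.356113, proj(x) = scale * x
proj(x) = [0.975002, -0.187137, -0.119796]
Step 3: Dot product.
a^T * proj(x) = -5*0.975002 - 1*(-0.187137) + 3*(-0.119796) = -5.0473


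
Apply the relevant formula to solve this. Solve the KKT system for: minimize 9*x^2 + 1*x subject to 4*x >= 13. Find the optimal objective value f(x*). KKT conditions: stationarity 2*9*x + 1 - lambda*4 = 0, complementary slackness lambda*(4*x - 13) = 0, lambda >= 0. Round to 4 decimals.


Step 1: Try lambda = 0 (constraint inactive).
x_unc = -1/(2*9) = -0.0556
Check: 4*-0.0556 = -0.2224 < 13 -- violated!
Step 2: Constraint must be active: 4*x = 13
x* = 13/4 = 3.25
lambda = (2*9*3.25 + 1)/4 = 14.875
Step 3: Compute optimal value.
f(x*) = 9*3.25^2 + 1*3.25 = 98.3125


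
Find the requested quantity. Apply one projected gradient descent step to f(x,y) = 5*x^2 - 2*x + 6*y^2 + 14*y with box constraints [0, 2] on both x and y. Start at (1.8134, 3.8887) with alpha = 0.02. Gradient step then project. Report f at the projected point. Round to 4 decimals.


Step 1: Compute gradient at (1.8134, 3.8887).
grad_x = 2*5*1.8134 - 2 = 16.134
grad_y = 2*6*3.8887 + 14 = 60.6644
Step 2: Gradient step.
x_raw = 1.8134 - 0.02*16.134 = 1.4907
y_raw = 3.8887 - 0.02*60.6644 = 2.6754
Step 3: Project onto [0, 2].
x_proj = clip(1.4907) = 1.4907
y_proj = clip(2.6754) = 2.0
Step 4: Evaluate f.
f(1.4907, 2.0) = 60.1298


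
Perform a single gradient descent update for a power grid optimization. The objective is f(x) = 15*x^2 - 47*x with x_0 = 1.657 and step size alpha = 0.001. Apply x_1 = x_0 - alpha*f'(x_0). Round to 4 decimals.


We compute the gradient at x_0 and apply the update.
f'(x) = 30*x - 47
f'(1.657) = 30*1.657 - 47 = 2.71
x_1 = 1.657 - 0.001*2.71 = 1.6543


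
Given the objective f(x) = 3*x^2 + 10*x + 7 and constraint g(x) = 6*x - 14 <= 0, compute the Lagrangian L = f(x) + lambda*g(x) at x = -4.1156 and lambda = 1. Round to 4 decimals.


Step 1: Evaluate f(x).
f(-4.1156) = 3*(-4.1156)^2 + 10*(-4.1156) + 7 = 16.6585
Step 2: Evaluate g(x).
g(-4.1156) = 6*-4.1156 - 14 = -38.6936
Step 3: Compute Lagrangian.
L = 16.6585 + 1*-38.6936 = -22.0351


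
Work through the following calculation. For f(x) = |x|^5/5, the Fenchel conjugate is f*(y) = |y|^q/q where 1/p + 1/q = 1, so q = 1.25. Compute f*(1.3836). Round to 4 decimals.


The conjugate exponent q satisfies 1/p + 1/q = 1.
p = 5, so q = 5/(5 - 1) = 1.25
|y|^q = 1.3836^1.25 = 1.5006
f*(1.3836) = 1.5006 / 1.25 = 1.2005


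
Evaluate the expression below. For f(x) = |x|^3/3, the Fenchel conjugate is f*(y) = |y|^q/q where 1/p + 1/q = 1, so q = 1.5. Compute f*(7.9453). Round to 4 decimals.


The conjugate exponent q satisfies 1/p + 1/q = 1.
p = 3, so q = 3/(3 - 1) = 1.5
|y|^q = 7.9453^1.5 = 22.3957
f*(7.9453) = 22.3957 / 1.5 = 14.9305


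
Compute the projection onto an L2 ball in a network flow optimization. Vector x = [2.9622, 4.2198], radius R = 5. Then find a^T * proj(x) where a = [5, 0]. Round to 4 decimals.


Step 1: Compute ||x|| (intermediates to 6 decimals).
||x|| = sqrt(2.9622^2 + 4.2198^2) = 5.15571
Step 2: Project.
Since ||x|| > R, scale = R/||x|| = 5/5.15571 = 0.969799, proj(x) = scale * x
proj(x) = [2.872739, 4.092358]
Step 3: Dot product.
a^T * proj(x) = 5*2.872739 + 0*4.092358 = 14.3637
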